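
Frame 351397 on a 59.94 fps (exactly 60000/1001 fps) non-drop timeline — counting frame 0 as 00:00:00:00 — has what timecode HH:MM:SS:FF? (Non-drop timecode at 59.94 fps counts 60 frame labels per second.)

351397 ÷ 60 = 5856 full seconds, remainder 37 frames.
5856 s = 1 h 37 min 36 s.
Timecode: 01:37:36:37.

01:37:36:37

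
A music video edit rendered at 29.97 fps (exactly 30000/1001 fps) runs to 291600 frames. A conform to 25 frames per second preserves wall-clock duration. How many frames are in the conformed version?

243243 frames

Target frames = source frames × (target rate / source rate) = 291600 × (25)/(30000/1001) = 291600 × 1001/1200 = 243243.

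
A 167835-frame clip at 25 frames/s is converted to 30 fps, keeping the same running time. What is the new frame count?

201402 frames

Target frames = source frames × (target rate / source rate) = 167835 × (30)/(25) = 167835 × 6/5 = 201402.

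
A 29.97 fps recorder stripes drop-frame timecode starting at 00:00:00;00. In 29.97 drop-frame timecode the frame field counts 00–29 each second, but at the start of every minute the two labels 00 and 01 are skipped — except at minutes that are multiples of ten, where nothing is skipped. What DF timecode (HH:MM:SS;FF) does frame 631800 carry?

Each 10-minute DF block holds 10 × 60 × 30 − 9 × 2 = 17982 frames. 631800 ÷ 17982 → 35 full blocks, remainder 2430.
Within the partial block the first minute is 1800 frames and each further minute 1798, so 1 further minute boundary passed. Total skipped labels = 18 × 35 + 2 × 1 = 632.
Non-drop label index = 631800 + 632 = 632432; at 30 labels/s that is 05:51:21:02, i.e. DF 05:51:21;02.

05:51:21;02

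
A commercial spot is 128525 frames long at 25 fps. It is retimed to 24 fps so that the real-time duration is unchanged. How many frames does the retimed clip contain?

123384 frames

Target frames = source frames × (target rate / source rate) = 128525 × (24)/(25) = 128525 × 24/25 = 123384.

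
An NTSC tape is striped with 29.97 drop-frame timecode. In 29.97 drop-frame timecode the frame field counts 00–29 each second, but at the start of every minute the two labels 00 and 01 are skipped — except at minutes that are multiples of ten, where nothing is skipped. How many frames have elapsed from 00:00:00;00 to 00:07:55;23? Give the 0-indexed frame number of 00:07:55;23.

14259

As if non-drop at 30 labels/s: (0 × 3600 + 7 × 60 + 55) × 30 + 23 = 14273.
Minute boundaries passed: 7; those not divisible by 10: 7 − 0 = 7; dropped labels = 2 × 7 = 14.
Actual frame index = 14273 − 14 = 14259.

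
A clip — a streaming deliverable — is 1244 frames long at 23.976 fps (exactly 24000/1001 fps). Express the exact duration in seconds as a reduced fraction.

311311/6000 seconds

Running time = 1244 ÷ (24000/1001) = 1244 × 1001/24000 = 311311/6000 s.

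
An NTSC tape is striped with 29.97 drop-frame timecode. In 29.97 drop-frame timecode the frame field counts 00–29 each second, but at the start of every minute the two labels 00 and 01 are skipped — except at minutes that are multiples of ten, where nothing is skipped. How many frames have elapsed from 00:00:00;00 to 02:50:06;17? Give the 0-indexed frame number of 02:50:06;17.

305891

As if non-drop at 30 labels/s: (2 × 3600 + 50 × 60 + 6) × 30 + 17 = 306197.
Minute boundaries passed: 170; those not divisible by 10: 170 − 17 = 153; dropped labels = 2 × 153 = 306.
Actual frame index = 306197 − 306 = 305891.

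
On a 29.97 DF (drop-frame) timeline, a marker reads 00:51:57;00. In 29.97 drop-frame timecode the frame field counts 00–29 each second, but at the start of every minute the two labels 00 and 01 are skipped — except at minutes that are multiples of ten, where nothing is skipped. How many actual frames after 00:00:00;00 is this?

93418

Complete 10-minute blocks: 5, each 17982 frames → 89910.
Remaining 1 whole minute in the current block: 1800 + 0 × 1798 = 1800 frames.
Within the current minute: 57 × 30 + 0 − 2 = 1708 (labels ;00/;01 skipped at this minute). Total = 89910 + 1800 + 1708 = 93418.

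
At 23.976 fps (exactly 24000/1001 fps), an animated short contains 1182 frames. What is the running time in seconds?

49.29925 seconds

Running time = 1182 / (24000/1001) = 49.29925 s.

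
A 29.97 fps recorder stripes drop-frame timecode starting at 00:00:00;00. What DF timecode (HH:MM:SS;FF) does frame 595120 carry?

Each 10-minute DF block holds 10 × 60 × 30 − 9 × 2 = 17982 frames. 595120 ÷ 17982 → 33 full blocks, remainder 1714.
Within the partial block the first minute is 1800 frames and each further minute 1798, so 0 further minute boundaries passed. Total skipped labels = 18 × 33 + 2 × 0 = 594.
Non-drop label index = 595120 + 594 = 595714; at 30 labels/s that is 05:30:57:04, i.e. DF 05:30:57;04.

05:30:57;04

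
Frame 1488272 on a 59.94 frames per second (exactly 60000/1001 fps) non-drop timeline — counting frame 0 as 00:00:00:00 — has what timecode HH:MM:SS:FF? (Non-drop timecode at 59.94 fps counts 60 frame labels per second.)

06:53:24:32

1488272 ÷ 60 = 24804 full seconds, remainder 32 frames.
24804 s = 6 h 53 min 24 s.
Timecode: 06:53:24:32.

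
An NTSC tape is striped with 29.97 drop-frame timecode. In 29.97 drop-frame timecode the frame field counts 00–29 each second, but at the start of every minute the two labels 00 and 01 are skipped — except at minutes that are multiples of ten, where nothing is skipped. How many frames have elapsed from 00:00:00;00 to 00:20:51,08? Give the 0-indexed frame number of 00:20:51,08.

Complete 10-minute blocks: 2, each 17982 frames → 35964.
Remaining 0 whole minutes in the current block: 0 frames.
Within the current minute: 51 × 30 + 8 = 1538. Total = 35964 + 0 + 1538 = 37502.

37502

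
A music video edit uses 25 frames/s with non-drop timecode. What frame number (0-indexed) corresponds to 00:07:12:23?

Total seconds to the label: (0 × 3600 + 7 × 60 + 12) = 432.
Frame index = 432 × 25 + 23 = 10823.

frame 10823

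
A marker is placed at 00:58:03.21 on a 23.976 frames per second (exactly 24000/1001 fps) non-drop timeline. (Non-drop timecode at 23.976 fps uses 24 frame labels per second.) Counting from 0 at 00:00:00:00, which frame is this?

83613

Total seconds to the label: (0 × 3600 + 58 × 60 + 3) = 3483.
Frame index = 3483 × 24 + 21 = 83613.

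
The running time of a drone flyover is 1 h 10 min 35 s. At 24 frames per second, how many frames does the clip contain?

1 h 10 min 35 s = 4235 s.
Frames = 4235 × 24 = 101640.

101640 frames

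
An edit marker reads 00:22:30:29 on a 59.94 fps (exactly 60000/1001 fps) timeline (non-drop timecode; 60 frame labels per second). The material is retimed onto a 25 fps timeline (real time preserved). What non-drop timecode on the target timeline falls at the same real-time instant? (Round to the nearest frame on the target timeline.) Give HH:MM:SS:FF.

Source frame index: (0×3600 + 22×60 + 30) × 60 + 29 = 81029.
Real time: 81029 / (60000/1001) = 81110029/60000 s.
Target frame: (81110029/60000) × (25) = 81110029/2400 ≈ 33795.845 → 33796.
At 25 labels/s: frame 33796 → 00:22:31:21.

00:22:31:21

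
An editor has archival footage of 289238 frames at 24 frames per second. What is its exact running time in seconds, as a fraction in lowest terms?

144619/12 seconds

Running time = 289238 ÷ (24) = 289238 × 1/24 = 144619/12 s.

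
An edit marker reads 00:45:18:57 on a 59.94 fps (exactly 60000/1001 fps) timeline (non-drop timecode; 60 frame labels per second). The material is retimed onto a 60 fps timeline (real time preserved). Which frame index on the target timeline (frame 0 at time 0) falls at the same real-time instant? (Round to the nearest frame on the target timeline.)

frame 163300

Source frame index: (0×3600 + 45×60 + 18) × 60 + 57 = 163137.
Real time: 163137 / (60000/1001) = 54433379/20000 s.
Target frame: (54433379/20000) × (60) = 163300137/1000 ≈ 163300.137 → 163300.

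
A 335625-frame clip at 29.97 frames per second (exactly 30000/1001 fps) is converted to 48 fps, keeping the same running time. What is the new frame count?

537537 frames

Target frames = source frames × (target rate / source rate) = 335625 × (48)/(30000/1001) = 335625 × 1001/625 = 537537.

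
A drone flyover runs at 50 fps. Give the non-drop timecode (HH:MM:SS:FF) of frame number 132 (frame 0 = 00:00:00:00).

132 ÷ 50 = 2 full seconds, remainder 32 frames.
2 s = 0 h 0 min 2 s.
Timecode: 00:00:02:32.

00:00:02:32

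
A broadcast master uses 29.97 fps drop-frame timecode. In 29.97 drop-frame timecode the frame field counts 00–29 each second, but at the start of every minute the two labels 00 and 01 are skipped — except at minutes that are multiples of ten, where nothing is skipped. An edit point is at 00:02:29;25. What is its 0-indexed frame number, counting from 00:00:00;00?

4491

As if non-drop at 30 labels/s: (0 × 3600 + 2 × 60 + 29) × 30 + 25 = 4495.
Minute boundaries passed: 2; those not divisible by 10: 2 − 0 = 2; dropped labels = 2 × 2 = 4.
Actual frame index = 4495 − 4 = 4491.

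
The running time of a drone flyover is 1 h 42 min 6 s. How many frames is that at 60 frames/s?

1 h 42 min 6 s = 6126 s.
Frames = 6126 × 60 = 367560.

367560 frames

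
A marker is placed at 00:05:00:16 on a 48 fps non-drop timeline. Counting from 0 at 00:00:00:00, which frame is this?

frame 14416

Total seconds to the label: (0 × 3600 + 5 × 60 + 0) = 300.
Frame index = 300 × 48 + 16 = 14416.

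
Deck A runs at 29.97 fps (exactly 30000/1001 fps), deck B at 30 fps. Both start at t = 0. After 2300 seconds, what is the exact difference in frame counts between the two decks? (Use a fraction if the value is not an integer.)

69000/1001 frames

A emits 30000/1001 × 2300 = 69000000/1001 frames; B emits 30 × 2300 = 69000.
Difference = 69000/1001 frames (≈ 68.9311); B is ahead of A.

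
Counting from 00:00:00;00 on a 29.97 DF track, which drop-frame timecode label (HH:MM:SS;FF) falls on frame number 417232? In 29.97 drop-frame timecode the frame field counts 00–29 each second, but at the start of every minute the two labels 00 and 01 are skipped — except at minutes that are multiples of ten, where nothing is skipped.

Ten DF minutes hold 17982 frames, so frame 417232 lies in block 23 (frames 413586–431567) with 3646 frames into that block.
The block's first minute is 1800 frames and the rest 1798 each; 3646 frames reaches minute 2, so 23 × 18 + 2 × 2 = 418 labels have been skipped so far.
Adding those back, label number 417232 + 418 = 417650 at 30 labels/s is 13921 s + 20 f = 3 h 52 min 1 s frame 20, i.e. 03:52:01;20.

03:52:01;20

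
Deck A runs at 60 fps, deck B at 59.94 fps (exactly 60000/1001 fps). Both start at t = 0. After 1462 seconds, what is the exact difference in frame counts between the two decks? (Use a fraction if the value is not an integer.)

A emits 60 × 1462 = 87720 frames; B emits 60000/1001 × 1462 = 87720000/1001.
Difference = 87720/1001 frames (≈ 87.6324); B is behind A.

87720/1001 frames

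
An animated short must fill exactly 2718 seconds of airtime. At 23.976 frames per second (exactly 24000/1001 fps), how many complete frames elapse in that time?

65166 frames

Frames = 2718 × 24000/1001 = 65232000/1001 ≈ 65166.8332.
Complete frames: 65166.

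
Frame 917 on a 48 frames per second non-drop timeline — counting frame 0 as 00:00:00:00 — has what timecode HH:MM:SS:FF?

00:00:19:05

917 ÷ 48 = 19 full seconds, remainder 5 frames.
19 s = 0 h 0 min 19 s.
Timecode: 00:00:19:05.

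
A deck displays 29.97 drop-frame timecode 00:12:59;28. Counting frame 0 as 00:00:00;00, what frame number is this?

Complete 10-minute blocks: 1, each 17982 frames → 17982.
Remaining 2 whole minutes in the current block: 1800 + 1 × 1798 = 3598 frames.
Within the current minute: 59 × 30 + 28 − 2 = 1796 (labels ;00/;01 skipped at this minute). Total = 17982 + 3598 + 1796 = 23376.

23376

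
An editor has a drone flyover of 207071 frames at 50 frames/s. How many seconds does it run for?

Running time = 207071 / (50) = 4141.42 s.

4141.42 seconds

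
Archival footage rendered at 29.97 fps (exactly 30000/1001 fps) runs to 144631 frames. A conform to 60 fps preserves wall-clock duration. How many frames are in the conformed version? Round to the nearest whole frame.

289551 frames

Frames at target rate = 144631 × (60) / (30000/1001) = 144775631/500 ≈ 289551.262.
Nearest whole frame: 289551.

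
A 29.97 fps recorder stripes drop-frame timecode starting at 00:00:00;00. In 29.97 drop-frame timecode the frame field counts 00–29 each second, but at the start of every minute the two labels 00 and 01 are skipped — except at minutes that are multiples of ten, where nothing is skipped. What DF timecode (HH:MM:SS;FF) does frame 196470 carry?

Each 10-minute DF block holds 10 × 60 × 30 − 9 × 2 = 17982 frames. 196470 ÷ 17982 → 10 full blocks, remainder 16650.
Within the partial block the first minute is 1800 frames and each further minute 1798, so 9 further minute boundaries passed. Total skipped labels = 18 × 10 + 2 × 9 = 198.
Non-drop label index = 196470 + 198 = 196668; at 30 labels/s that is 01:49:15:18, i.e. DF 01:49:15;18.

01:49:15;18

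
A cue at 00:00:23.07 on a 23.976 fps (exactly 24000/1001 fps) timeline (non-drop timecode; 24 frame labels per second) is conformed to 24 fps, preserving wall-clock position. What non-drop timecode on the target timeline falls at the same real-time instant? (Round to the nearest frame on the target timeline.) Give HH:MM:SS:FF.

00:00:23:08

Source frame index: (0×3600 + 0×60 + 23) × 24 + 7 = 559.
Real time: 559 / (24000/1001) = 559559/24000 s.
Target frame: (559559/24000) × (24) = 559559/1000 ≈ 559.559 → 560.
At 24 labels/s: frame 560 → 00:00:23:08.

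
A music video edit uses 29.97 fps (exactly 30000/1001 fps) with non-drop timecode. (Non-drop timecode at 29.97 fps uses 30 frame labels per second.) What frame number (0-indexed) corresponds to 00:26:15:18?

Total seconds to the label: (0 × 3600 + 26 × 60 + 15) = 1575.
Frame index = 1575 × 30 + 18 = 47268.

frame 47268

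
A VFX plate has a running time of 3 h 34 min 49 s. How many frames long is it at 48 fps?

618672 frames

3 h 34 min 49 s = 12889 s.
Frames = 12889 × 48 = 618672.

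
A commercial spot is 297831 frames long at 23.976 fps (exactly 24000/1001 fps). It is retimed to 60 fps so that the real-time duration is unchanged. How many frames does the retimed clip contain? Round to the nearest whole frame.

745322 frames

Frames at target rate = 297831 × (60) / (24000/1001) = 298128831/400 ≈ 745322.078.
Nearest whole frame: 745322.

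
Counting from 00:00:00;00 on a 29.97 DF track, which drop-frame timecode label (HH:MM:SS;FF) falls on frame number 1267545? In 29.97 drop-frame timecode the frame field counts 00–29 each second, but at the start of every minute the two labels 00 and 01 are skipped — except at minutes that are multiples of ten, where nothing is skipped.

11:44:53;23

Each 10-minute DF block holds 10 × 60 × 30 − 9 × 2 = 17982 frames. 1267545 ÷ 17982 → 70 full blocks, remainder 8805.
Within the partial block the first minute is 1800 frames and each further minute 1798, so 4 further minute boundaries passed. Total skipped labels = 18 × 70 + 2 × 4 = 1268.
Non-drop label index = 1267545 + 1268 = 1268813; at 30 labels/s that is 11:44:53:23, i.e. DF 11:44:53;23.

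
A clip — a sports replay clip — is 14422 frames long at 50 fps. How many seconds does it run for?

Running time = 14422 / (50) = 288.44 s.

288.44 seconds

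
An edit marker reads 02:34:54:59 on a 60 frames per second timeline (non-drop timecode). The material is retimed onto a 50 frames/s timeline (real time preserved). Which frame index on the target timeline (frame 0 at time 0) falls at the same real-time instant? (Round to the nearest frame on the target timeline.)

frame 464749

Source frame index: (2×3600 + 34×60 + 54) × 60 + 59 = 557699.
Real time: 557699 / (60) = 557699/60 s.
Target frame: (557699/60) × (50) = 2788495/6 ≈ 464749.167 → 464749.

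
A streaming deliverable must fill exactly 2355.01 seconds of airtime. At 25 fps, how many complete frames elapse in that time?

Frames = 2355.01 × 25 = 235501/4 ≈ 58875.2500.
Complete frames: 58875.

58875 frames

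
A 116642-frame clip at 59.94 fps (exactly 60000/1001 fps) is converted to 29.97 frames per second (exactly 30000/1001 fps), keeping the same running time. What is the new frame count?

58321 frames

Target frames = source frames × (target rate / source rate) = 116642 × (30000/1001)/(60000/1001) = 116642 × 1/2 = 58321.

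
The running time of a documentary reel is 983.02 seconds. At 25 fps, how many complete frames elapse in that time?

Frames = 983.02 × 25 = 49151/2 ≈ 24575.5000.
Complete frames: 24575.

24575 frames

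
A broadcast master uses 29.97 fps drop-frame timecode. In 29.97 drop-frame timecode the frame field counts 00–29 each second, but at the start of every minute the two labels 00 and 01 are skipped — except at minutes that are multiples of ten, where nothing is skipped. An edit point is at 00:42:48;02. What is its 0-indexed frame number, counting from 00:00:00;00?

As if non-drop at 30 labels/s: (0 × 3600 + 42 × 60 + 48) × 30 + 2 = 77042.
Minute boundaries passed: 42; those not divisible by 10: 42 − 4 = 38; dropped labels = 2 × 38 = 76.
Actual frame index = 77042 − 76 = 76966.

76966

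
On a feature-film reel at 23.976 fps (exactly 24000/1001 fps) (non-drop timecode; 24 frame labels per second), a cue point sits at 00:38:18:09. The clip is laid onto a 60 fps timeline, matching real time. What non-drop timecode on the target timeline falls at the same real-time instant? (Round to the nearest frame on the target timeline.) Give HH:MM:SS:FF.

00:38:20:40

Source frame index: (0×3600 + 38×60 + 18) × 24 + 9 = 55161.
Real time: 55161 / (24000/1001) = 18405387/8000 s.
Target frame: (18405387/8000) × (60) = 55216161/400 ≈ 138040.402 → 138040.
At 60 labels/s: frame 138040 → 00:38:20:40.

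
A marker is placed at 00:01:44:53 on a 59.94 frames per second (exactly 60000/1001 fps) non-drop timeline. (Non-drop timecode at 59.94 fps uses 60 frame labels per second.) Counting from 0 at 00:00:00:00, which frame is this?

Total seconds to the label: (0 × 3600 + 1 × 60 + 44) = 104.
Frame index = 104 × 60 + 53 = 6293.

6293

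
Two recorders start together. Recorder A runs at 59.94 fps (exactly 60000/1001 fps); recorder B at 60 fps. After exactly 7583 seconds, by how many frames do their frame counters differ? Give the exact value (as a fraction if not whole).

A emits 60000/1001 × 7583 = 454980000/1001 frames; B emits 60 × 7583 = 454980.
Difference = 454980/1001 frames (≈ 454.5255); B is ahead of A.

454980/1001 frames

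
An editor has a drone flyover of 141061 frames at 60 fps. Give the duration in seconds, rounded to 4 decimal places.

Running time = 141061 × 1/60 = 141061/60 s ≈ 2351.0167 s.

2351.0167 seconds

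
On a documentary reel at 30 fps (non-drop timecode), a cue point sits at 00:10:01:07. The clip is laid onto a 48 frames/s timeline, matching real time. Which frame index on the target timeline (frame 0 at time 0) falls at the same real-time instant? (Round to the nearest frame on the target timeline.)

frame 28859

Source frame index: (0×3600 + 10×60 + 1) × 30 + 7 = 18037.
Real time: 18037 / (30) = 18037/30 s.
Target frame: (18037/30) × (48) = 144296/5 ≈ 28859.200 → 28859.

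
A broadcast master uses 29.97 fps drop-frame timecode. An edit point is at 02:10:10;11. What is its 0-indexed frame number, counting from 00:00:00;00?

234077

Complete 10-minute blocks: 13, each 17982 frames → 233766.
Remaining 0 whole minutes in the current block: 0 frames.
Within the current minute: 10 × 30 + 11 = 311. Total = 233766 + 0 + 311 = 234077.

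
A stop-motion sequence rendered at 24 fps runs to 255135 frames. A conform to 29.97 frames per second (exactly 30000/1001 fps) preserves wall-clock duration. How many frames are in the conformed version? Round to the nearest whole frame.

318600 frames

Frames at target rate = 255135 × (30000/1001) / (24) = 318918750/1001 ≈ 318600.150.
Nearest whole frame: 318600.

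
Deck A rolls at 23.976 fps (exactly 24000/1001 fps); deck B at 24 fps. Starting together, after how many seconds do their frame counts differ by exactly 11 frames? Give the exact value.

The gap grows by |24 − 24000/1001| = 24/1001 frames per second.
Time for a 11-frame gap: 11 ÷ (24/1001) = 11011/24 s.

11011/24 seconds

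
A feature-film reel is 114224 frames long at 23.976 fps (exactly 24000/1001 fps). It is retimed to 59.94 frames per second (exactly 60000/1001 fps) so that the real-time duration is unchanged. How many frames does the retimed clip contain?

Target frames = source frames × (target rate / source rate) = 114224 × (60000/1001)/(24000/1001) = 114224 × 5/2 = 285560.

285560 frames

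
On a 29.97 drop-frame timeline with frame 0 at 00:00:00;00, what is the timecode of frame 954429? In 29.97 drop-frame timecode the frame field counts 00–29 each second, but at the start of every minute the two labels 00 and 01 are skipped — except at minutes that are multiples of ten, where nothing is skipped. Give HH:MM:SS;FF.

Each 10-minute DF block holds 10 × 60 × 30 − 9 × 2 = 17982 frames. 954429 ÷ 17982 → 53 full blocks, remainder 1383.
Within the partial block the first minute is 1800 frames and each further minute 1798, so 0 further minute boundaries passed. Total skipped labels = 18 × 53 + 2 × 0 = 954.
Non-drop label index = 954429 + 954 = 955383; at 30 labels/s that is 08:50:46:03, i.e. DF 08:50:46;03.

08:50:46;03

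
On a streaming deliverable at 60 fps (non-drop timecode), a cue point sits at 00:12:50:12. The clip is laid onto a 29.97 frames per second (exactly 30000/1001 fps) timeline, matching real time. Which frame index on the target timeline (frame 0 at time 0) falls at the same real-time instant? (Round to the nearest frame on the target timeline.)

Source frame index: (0×3600 + 12×60 + 50) × 60 + 12 = 46212.
Real time: 46212 / (60) = 3851/5 s.
Target frame: (3851/5) × (30000/1001) = 23106000/1001 ≈ 23082.917 → 23083.

frame 23083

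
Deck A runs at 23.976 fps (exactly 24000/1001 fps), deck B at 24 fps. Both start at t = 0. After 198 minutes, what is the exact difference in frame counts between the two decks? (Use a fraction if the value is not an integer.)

198 min = 11880 s.
A emits 24000/1001 × 11880 = 25920000/91 frames; B emits 24 × 11880 = 285120.
Difference = 25920/91 frames (≈ 284.8352); B is ahead of A.

25920/91 frames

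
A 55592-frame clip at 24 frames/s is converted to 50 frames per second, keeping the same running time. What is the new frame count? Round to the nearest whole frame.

Frames at target rate = 55592 × (50) / (24) = 347450/3 ≈ 115816.667.
Nearest whole frame: 115817.

115817 frames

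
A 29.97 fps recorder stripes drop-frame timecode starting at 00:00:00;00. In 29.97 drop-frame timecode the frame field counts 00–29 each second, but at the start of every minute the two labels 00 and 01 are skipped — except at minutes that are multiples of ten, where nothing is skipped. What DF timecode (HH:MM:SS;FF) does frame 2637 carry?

Each 10-minute DF block holds 10 × 60 × 30 − 9 × 2 = 17982 frames. 2637 ÷ 17982 → 0 full blocks, remainder 2637.
Within the partial block the first minute is 1800 frames and each further minute 1798, so 1 further minute boundary passed. Total skipped labels = 18 × 0 + 2 × 1 = 2.
Non-drop label index = 2637 + 2 = 2639; at 30 labels/s that is 00:01:27:29, i.e. DF 00:01:27;29.

00:01:27;29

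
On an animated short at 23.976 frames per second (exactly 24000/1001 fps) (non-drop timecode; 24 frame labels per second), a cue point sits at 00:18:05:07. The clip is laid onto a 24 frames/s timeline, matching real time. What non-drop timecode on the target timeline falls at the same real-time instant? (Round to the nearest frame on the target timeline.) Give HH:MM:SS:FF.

00:18:06:09

Source frame index: (0×3600 + 18×60 + 5) × 24 + 7 = 26047.
Real time: 26047 / (24000/1001) = 26073047/24000 s.
Target frame: (26073047/24000) × (24) = 26073047/1000 ≈ 26073.047 → 26073.
At 24 labels/s: frame 26073 → 00:18:06:09.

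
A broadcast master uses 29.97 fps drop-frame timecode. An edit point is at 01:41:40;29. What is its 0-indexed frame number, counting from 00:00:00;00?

182847

Complete 10-minute blocks: 10, each 17982 frames → 179820.
Remaining 1 whole minute in the current block: 1800 + 0 × 1798 = 1800 frames.
Within the current minute: 40 × 30 + 29 − 2 = 1227 (labels ;00/;01 skipped at this minute). Total = 179820 + 1800 + 1227 = 182847.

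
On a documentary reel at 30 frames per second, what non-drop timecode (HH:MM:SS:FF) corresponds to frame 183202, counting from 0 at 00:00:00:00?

183202 ÷ 30 = 6106 full seconds, remainder 22 frames.
6106 s = 1 h 41 min 46 s.
Timecode: 01:41:46:22.

01:41:46:22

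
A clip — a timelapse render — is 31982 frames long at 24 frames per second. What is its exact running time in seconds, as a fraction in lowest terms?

15991/12 seconds

Running time = 31982 ÷ (24) = 31982 × 1/24 = 15991/12 s.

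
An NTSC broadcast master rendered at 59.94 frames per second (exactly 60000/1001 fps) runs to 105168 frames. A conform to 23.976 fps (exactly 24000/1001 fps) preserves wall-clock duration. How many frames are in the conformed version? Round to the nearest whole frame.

42067 frames

Frames at target rate = 105168 × (24000/1001) / (60000/1001) = 210336/5 ≈ 42067.200.
Nearest whole frame: 42067.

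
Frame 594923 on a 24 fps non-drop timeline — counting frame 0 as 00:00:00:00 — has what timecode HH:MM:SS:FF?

06:53:08:11

594923 ÷ 24 = 24788 full seconds, remainder 11 frames.
24788 s = 6 h 53 min 8 s.
Timecode: 06:53:08:11.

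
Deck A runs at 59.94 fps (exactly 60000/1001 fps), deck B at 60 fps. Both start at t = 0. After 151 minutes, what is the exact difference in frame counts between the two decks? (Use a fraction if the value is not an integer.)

151 min = 9060 s.
A emits 60000/1001 × 9060 = 543600000/1001 frames; B emits 60 × 9060 = 543600.
Difference = 543600/1001 frames (≈ 543.0569); B is ahead of A.

543600/1001 frames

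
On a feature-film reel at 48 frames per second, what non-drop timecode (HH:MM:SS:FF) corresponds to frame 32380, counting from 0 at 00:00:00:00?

00:11:14:28

32380 ÷ 48 = 674 full seconds, remainder 28 frames.
674 s = 0 h 11 min 14 s.
Timecode: 00:11:14:28.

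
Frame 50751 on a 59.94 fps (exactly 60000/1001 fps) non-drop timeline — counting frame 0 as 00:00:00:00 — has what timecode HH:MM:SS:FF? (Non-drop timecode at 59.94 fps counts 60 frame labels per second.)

50751 ÷ 60 = 845 full seconds, remainder 51 frames.
845 s = 0 h 14 min 5 s.
Timecode: 00:14:05:51.

00:14:05:51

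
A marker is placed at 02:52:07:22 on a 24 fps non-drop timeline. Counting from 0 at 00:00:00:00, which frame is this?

Total seconds to the label: (2 × 3600 + 52 × 60 + 7) = 10327.
Frame index = 10327 × 24 + 22 = 247870.

247870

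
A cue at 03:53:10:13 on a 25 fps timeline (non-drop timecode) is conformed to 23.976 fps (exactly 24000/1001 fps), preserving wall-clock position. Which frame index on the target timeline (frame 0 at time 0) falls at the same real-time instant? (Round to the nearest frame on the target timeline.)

Source frame index: (3×3600 + 53×60 + 10) × 25 + 13 = 349763.
Real time: 349763 / (25) = 349763/25 s.
Target frame: (349763/25) × (24000/1001) = 335772480/1001 ≈ 335437.043 → 335437.

frame 335437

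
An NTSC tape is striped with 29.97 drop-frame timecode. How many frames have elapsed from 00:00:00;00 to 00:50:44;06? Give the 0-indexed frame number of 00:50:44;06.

91236

As if non-drop at 30 labels/s: (0 × 3600 + 50 × 60 + 44) × 30 + 6 = 91326.
Minute boundaries passed: 50; those not divisible by 10: 50 − 5 = 45; dropped labels = 2 × 45 = 90.
Actual frame index = 91326 − 90 = 91236.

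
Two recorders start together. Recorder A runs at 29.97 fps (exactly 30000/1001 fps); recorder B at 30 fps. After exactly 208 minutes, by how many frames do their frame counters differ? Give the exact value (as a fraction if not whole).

28800/77 frames

208 min = 12480 s.
A emits 30000/1001 × 12480 = 28800000/77 frames; B emits 30 × 12480 = 374400.
Difference = 28800/77 frames (≈ 374.0260); B is ahead of A.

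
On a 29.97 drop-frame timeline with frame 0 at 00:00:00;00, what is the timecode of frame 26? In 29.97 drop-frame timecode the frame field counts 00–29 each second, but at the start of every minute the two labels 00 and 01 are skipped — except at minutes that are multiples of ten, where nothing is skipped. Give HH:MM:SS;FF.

00:00:00;26

Ten DF minutes hold 17982 frames, so frame 26 lies in block 0 (frames 0–17981) with 26 frames into that block.
The block's first minute is 1800 frames and the rest 1798 each; 26 frames reaches minute 0, so 0 × 18 + 0 × 2 = 0 labels have been skipped so far.
Adding those back, label number 26 + 0 = 26 at 30 labels/s is 0 s + 26 f = 0 h 0 min 0 s frame 26, i.e. 00:00:00;26.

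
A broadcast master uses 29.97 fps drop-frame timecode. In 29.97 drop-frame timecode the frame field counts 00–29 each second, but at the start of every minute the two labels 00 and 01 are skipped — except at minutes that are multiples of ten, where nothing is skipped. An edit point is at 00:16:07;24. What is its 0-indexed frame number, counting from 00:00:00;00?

As if non-drop at 30 labels/s: (0 × 3600 + 16 × 60 + 7) × 30 + 24 = 29034.
Minute boundaries passed: 16; those not divisible by 10: 16 − 1 = 15; dropped labels = 2 × 15 = 30.
Actual frame index = 29034 − 30 = 29004.

29004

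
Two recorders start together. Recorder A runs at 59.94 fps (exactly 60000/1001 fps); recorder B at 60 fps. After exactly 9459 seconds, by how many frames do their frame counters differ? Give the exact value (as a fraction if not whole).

A emits 60000/1001 × 9459 = 567540000/1001 frames; B emits 60 × 9459 = 567540.
Difference = 567540/1001 frames (≈ 566.9730); B is ahead of A.

567540/1001 frames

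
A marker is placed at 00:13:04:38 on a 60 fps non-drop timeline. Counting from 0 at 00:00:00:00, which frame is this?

frame 47078

Total seconds to the label: (0 × 3600 + 13 × 60 + 4) = 784.
Frame index = 784 × 60 + 38 = 47078.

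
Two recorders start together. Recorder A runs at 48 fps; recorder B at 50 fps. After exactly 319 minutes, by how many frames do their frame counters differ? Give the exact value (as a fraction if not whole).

38280 frames

319 min = 19140 s.
A emits 48 × 19140 = 918720 frames; B emits 50 × 19140 = 957000.
Difference = 38280 frames; B is ahead of A.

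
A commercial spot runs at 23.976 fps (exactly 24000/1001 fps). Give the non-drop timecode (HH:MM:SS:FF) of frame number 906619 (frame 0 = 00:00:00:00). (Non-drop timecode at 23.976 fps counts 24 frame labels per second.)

10:29:35:19

906619 ÷ 24 = 37775 full seconds, remainder 19 frames.
37775 s = 10 h 29 min 35 s.
Timecode: 10:29:35:19.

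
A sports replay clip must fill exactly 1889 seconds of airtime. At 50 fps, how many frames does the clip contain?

94450 frames

Frames = 1889 × 50 = 94450.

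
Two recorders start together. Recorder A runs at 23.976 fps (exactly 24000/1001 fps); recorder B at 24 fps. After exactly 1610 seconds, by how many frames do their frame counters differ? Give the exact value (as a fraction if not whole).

5520/143 frames

A emits 24000/1001 × 1610 = 5520000/143 frames; B emits 24 × 1610 = 38640.
Difference = 5520/143 frames (≈ 38.6014); B is ahead of A.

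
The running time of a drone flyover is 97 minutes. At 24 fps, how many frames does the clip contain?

139680 frames

97 min = 5820 s.
Frames = 5820 × 24 = 139680.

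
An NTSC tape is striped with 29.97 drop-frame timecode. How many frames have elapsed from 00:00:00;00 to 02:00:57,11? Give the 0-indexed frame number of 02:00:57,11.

Complete 10-minute blocks: 12, each 17982 frames → 215784.
Remaining 0 whole minutes in the current block: 0 frames.
Within the current minute: 57 × 30 + 11 = 1721. Total = 215784 + 0 + 1721 = 217505.

217505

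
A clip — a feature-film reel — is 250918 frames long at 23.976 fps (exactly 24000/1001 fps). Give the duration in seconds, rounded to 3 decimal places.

10465.372 seconds

Running time = 250918 × 1001/24000 = 125584459/12000 s ≈ 10465.372 s.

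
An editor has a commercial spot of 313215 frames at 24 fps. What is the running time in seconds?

Running time = 313215 / (24) = 13050.625 s.

13050.625 seconds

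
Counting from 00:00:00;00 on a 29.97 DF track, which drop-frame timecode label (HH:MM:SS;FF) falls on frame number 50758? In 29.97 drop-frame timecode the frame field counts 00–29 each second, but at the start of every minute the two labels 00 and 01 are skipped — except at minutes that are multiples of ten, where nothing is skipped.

00:28:13;20

Each 10-minute DF block holds 10 × 60 × 30 − 9 × 2 = 17982 frames. 50758 ÷ 17982 → 2 full blocks, remainder 14794.
Within the partial block the first minute is 1800 frames and each further minute 1798, so 8 further minute boundaries passed. Total skipped labels = 18 × 2 + 2 × 8 = 52.
Non-drop label index = 50758 + 52 = 50810; at 30 labels/s that is 00:28:13:20, i.e. DF 00:28:13;20.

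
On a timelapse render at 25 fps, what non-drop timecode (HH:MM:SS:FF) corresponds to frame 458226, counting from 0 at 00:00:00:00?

458226 ÷ 25 = 18329 full seconds, remainder 1 frame.
18329 s = 5 h 5 min 29 s.
Timecode: 05:05:29:01.

05:05:29:01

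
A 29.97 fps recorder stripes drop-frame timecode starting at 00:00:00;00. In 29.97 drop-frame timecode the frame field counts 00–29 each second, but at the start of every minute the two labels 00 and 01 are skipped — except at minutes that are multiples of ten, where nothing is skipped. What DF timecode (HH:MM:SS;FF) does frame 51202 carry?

00:28:28;14

Ten DF minutes hold 17982 frames, so frame 51202 lies in block 2 (frames 35964–53945) with 15238 frames into that block.
The block's first minute is 1800 frames and the rest 1798 each; 15238 frames reaches minute 8, so 2 × 18 + 8 × 2 = 52 labels have been skipped so far.
Adding those back, label number 51202 + 52 = 51254 at 30 labels/s is 1708 s + 14 f = 0 h 28 min 28 s frame 14, i.e. 00:28:28;14.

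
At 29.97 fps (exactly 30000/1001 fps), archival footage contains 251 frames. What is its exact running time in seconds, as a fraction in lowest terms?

251251/30000 seconds

Running time = 251 ÷ (30000/1001) = 251 × 1001/30000 = 251251/30000 s.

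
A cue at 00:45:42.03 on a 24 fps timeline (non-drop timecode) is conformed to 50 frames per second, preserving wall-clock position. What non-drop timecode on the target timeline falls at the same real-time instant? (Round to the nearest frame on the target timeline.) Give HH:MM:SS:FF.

Source frame index: (0×3600 + 45×60 + 42) × 24 + 3 = 65811.
Real time: 65811 / (24) = 21937/8 s.
Target frame: (21937/8) × (50) = 548425/4 ≈ 137106.250 → 137106.
At 50 labels/s: frame 137106 → 00:45:42:06.

00:45:42:06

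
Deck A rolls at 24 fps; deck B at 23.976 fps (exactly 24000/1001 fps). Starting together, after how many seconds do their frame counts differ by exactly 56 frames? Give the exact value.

7007/3 seconds

The gap grows by |24000/1001 − 24| = 24/1001 frames per second.
Time for a 56-frame gap: 56 ÷ (24/1001) = 7007/3 s.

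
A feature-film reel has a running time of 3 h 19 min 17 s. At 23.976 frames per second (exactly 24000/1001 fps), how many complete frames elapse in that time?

286681 frames

3 h 19 min 17 s = 11957 s.
Frames = 11957 × 24000/1001 = 26088000/91 ≈ 286681.3187.
Complete frames: 286681.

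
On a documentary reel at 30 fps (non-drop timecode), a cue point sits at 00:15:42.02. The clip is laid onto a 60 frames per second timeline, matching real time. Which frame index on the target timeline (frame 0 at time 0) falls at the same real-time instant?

Source frame index: (0×3600 + 15×60 + 42) × 30 + 2 = 28262.
Real time: 28262 / (30) = 14131/15 s.
Target frame: (14131/15) × (60) = 56524.

frame 56524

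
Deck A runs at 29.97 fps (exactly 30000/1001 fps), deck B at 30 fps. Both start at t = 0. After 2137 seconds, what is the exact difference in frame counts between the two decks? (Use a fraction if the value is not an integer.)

64110/1001 frames

A emits 30000/1001 × 2137 = 64110000/1001 frames; B emits 30 × 2137 = 64110.
Difference = 64110/1001 frames (≈ 64.0460); B is ahead of A.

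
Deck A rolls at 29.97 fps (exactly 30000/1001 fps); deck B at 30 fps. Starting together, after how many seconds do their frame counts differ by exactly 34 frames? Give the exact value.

The gap grows by |30 − 30000/1001| = 30/1001 frames per second.
Time for a 34-frame gap: 34 ÷ (30/1001) = 17017/15 s.

17017/15 seconds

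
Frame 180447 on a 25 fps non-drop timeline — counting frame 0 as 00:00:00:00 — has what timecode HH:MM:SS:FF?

180447 ÷ 25 = 7217 full seconds, remainder 22 frames.
7217 s = 2 h 0 min 17 s.
Timecode: 02:00:17:22.

02:00:17:22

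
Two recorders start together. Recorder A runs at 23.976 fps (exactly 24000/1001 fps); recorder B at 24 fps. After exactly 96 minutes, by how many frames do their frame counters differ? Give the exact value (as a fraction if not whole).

96 min = 5760 s.
A emits 24000/1001 × 5760 = 138240000/1001 frames; B emits 24 × 5760 = 138240.
Difference = 138240/1001 frames (≈ 138.1019); B is ahead of A.

138240/1001 frames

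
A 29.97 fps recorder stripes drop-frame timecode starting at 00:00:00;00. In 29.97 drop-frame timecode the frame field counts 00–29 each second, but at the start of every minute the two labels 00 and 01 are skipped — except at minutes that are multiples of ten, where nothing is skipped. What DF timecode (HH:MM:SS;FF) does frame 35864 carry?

Each 10-minute DF block holds 10 × 60 × 30 − 9 × 2 = 17982 frames. 35864 ÷ 17982 → 1 full block, remainder 17882.
Within the partial block the first minute is 1800 frames and each further minute 1798, so 9 further minute boundaries passed. Total skipped labels = 18 × 1 + 2 × 9 = 36.
Non-drop label index = 35864 + 36 = 35900; at 30 labels/s that is 00:19:56:20, i.e. DF 00:19:56;20.

00:19:56;20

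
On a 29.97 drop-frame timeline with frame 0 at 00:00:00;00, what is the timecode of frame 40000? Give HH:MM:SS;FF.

Ten DF minutes hold 17982 frames, so frame 40000 lies in block 2 (frames 35964–53945) with 4036 frames into that block.
The block's first minute is 1800 frames and the rest 1798 each; 4036 frames reaches minute 2, so 2 × 18 + 2 × 2 = 40 labels have been skipped so far.
Adding those back, label number 40000 + 40 = 40040 at 30 labels/s is 1334 s + 20 f = 0 h 22 min 14 s frame 20, i.e. 00:22:14;20.

00:22:14;20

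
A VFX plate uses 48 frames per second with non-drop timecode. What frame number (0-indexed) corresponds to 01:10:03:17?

Total seconds to the label: (1 × 3600 + 10 × 60 + 3) = 4203.
Frame index = 4203 × 48 + 17 = 201761.

201761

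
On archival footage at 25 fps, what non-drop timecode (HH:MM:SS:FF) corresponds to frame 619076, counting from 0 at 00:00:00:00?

06:52:43:01

619076 ÷ 25 = 24763 full seconds, remainder 1 frame.
24763 s = 6 h 52 min 43 s.
Timecode: 06:52:43:01.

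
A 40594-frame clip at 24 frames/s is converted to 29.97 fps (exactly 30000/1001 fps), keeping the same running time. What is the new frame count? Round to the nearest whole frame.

Frames at target rate = 40594 × (30000/1001) / (24) = 50742500/1001 ≈ 50691.808.
Nearest whole frame: 50692.

50692 frames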